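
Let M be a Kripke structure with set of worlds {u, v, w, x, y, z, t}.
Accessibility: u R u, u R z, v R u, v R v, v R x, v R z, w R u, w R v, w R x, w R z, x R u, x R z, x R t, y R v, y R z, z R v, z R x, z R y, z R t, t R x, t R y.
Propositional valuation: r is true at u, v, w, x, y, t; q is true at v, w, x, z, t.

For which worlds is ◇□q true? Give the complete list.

z, t

Let φ = ◇□q. Evaluate φ at each world:
  u (successors {u, z}): φ is false.
  v (successors {u, v, x, z}): φ is false.
  w (successors {u, v, x, z}): φ is false.
  x (successors {u, z, t}): φ is false.
  y (successors {v, z}): φ is false.
  z (successors {v, x, y, t}): φ is true.
  t (successors {x, y}): φ is true.
For instance, at v:
  At v: ◇□q requires □q at some successor in {u, v, x, z}.
    At u: □q is false.
    At v: □q is false.
    At x: □q is false.
    At z: □q is false.
  So ◇□q is false at v.
Satisfying worlds: {z, t}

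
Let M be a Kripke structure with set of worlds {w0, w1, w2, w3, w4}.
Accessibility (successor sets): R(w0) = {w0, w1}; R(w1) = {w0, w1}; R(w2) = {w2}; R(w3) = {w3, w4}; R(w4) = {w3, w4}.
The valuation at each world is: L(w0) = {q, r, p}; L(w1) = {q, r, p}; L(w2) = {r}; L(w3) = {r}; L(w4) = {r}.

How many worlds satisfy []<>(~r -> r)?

Let φ = []<>(~r -> r). Evaluate φ at each world:
  w0 (successors {w0, w1}): φ is true.
  w1 (successors {w0, w1}): φ is true.
  w2 (successors {w2}): φ is true.
  w3 (successors {w3, w4}): φ is true.
  w4 (successors {w3, w4}): φ is true.
For instance, at w2:
  At w2: []<>(~r -> r) requires <>(~r -> r) at every successor {w2}.
      At w2: <>(~r -> r) requires ~r -> r at some successor in {w2}.
        ~r -> r holds at w2, so <>(~r -> r) is true at w2.
  So []<>(~r -> r) is true at w2.
Satisfying worlds: {w0, w1, w2, w3, w4}

5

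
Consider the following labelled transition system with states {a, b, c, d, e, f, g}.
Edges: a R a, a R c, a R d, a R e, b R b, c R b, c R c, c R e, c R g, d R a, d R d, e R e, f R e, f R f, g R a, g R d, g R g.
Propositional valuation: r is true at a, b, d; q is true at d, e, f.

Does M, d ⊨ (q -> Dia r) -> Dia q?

Recall that Dia ψ holds at a world iff ψ holds at some accessible world.
At d: q -> Dia r is true, Dia q is true, so (q -> Dia r) -> Dia q is true.
  At d: q is true, Dia r is true, so q -> Dia r is true.
    At d: Dia r requires r at some successor in {a, d}.
      r holds at a, so Dia r is true at d.
  At d: Dia q requires q at some successor in {a, d}.
    q holds at d, so Dia q is true at d.

Yes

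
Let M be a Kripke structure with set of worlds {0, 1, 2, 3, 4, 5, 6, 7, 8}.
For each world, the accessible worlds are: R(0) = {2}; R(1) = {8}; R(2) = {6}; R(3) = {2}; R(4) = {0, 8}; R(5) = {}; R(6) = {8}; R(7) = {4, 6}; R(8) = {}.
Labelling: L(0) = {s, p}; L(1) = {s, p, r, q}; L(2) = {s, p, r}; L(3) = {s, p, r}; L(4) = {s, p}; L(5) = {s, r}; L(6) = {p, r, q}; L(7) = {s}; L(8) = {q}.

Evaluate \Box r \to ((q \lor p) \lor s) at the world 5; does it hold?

At 5: \Box r is true, (q \lor p) \lor s is true, so \Box r \to ((q \lor p) \lor s) is true.
  At 5: no accessible worlds, so \Box r holds vacuously.

Yes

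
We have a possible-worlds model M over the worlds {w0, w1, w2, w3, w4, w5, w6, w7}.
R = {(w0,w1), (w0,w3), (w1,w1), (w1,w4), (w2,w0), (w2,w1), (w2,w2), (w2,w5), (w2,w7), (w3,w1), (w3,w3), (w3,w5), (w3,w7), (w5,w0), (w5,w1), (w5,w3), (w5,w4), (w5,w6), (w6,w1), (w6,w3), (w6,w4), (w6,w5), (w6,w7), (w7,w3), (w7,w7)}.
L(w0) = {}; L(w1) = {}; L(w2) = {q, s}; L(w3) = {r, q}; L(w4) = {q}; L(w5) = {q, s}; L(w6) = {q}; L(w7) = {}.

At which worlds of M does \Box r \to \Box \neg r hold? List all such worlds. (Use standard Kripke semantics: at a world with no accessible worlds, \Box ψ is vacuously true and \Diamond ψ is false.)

w0, w1, w2, w3, w4, w5, w6, w7

Let φ = \Box r \to \Box \neg r. Evaluate φ at each world:
  w0 (successors {w1, w3}): φ is true.
  w1 (successors {w1, w4}): φ is true.
  w2 (successors {w0, w1, w2, w5, w7}): φ is true.
  w3 (successors {w1, w3, w5, w7}): φ is true.
  w4 (successors ∅): φ is true.
  w5 (successors {w0, w1, w3, w4, w6}): φ is true.
  w6 (successors {w1, w3, w4, w5, w7}): φ is true.
  w7 (successors {w3, w7}): φ is true.
For instance, at w6:
  At w6: \Box r is false, \Box \neg r is false, so \Box r \to \Box \neg r is true.
    At w6: \Box r requires r at every successor {w1, w3, w4, w5, w7}.
      r fails at w1, so \Box r is false at w6.
    At w6: \Box \neg r requires \neg r at every successor {w1, w3, w4, w5, w7}.
      \neg r fails at w3, so \Box \neg r is false at w6.
Satisfying worlds: {w0, w1, w2, w3, w4, w5, w6, w7}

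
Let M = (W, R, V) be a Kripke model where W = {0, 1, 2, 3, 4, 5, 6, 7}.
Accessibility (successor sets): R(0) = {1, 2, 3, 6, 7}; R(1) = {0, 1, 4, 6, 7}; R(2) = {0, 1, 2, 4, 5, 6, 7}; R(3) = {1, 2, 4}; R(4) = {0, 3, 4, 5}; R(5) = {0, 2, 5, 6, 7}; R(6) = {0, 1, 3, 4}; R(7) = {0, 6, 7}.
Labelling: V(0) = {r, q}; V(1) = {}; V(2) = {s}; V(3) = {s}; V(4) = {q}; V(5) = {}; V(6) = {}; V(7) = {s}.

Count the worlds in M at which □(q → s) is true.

Recall that □ψ holds at a world iff ψ holds at every accessible world, and ◇ψ holds iff ψ holds at some accessible world.
Let φ = □(q → s). Evaluate φ at each world:
  0 (successors {1, 2, 3, 6, 7}): φ is true.
  1 (successors {0, 1, 4, 6, 7}): φ is false.
  2 (successors {0, 1, 2, 4, 5, 6, 7}): φ is false.
  3 (successors {1, 2, 4}): φ is false.
  4 (successors {0, 3, 4, 5}): φ is false.
  5 (successors {0, 2, 5, 6, 7}): φ is false.
  6 (successors {0, 1, 3, 4}): φ is false.
  7 (successors {0, 6, 7}): φ is false.
For instance, at 5:
  At 5: □(q → s) requires q → s at every successor {0, 2, 5, 6, 7}.
    q → s fails at 0, so □(q → s) is false at 5.
Satisfying worlds: {0}

1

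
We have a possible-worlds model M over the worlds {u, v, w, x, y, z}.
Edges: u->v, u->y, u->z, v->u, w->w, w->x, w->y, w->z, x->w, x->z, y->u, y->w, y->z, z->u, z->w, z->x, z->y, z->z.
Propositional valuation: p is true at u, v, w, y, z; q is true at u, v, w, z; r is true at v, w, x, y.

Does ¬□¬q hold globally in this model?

Yes

Recall that □ψ holds at a world iff ψ holds at every accessible world, and ◇ψ holds iff ψ holds at some accessible world.
Let φ = ¬□¬q. Evaluate φ at each world:
  u (successors {v, y, z}): φ is true.
  v (successors {u}): φ is true.
  w (successors {w, x, y, z}): φ is true.
  x (successors {w, z}): φ is true.
  y (successors {u, w, z}): φ is true.
  z (successors {u, w, x, y, z}): φ is true.
For instance, at y:
  At y: □¬q is false, so ¬□¬q is true.
    At y: □¬q requires ¬q at every successor {u, w, z}.
      ¬q fails at u, so □¬q is false at y.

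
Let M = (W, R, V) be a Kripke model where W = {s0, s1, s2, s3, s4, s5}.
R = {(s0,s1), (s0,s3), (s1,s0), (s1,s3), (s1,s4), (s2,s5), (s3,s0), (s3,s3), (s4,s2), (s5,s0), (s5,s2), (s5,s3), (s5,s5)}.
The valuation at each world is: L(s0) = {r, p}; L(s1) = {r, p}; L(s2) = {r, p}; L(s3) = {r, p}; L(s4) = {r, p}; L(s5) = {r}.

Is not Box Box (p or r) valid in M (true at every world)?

No

Recall that Box ψ holds at a world iff ψ holds at every accessible world, and Dia ψ holds iff ψ holds at some accessible world.
Let φ = not Box Box (p or r). Evaluate φ at each world:
  s0 (successors {s1, s3}): φ is false.
  s1 (successors {s0, s3, s4}): φ is false.
  s2 (successors {s5}): φ is false.
  s3 (successors {s0, s3}): φ is false.
  s4 (successors {s2}): φ is false.
  s5 (successors {s0, s2, s3, s5}): φ is false.
Detail at s0 (counterexample):
  At s0: Box Box (p or r) is true, so not Box Box (p or r) is false.
    At s0: Box Box (p or r) requires Box (p or r) at every successor {s1, s3}.
      At s1: Box (p or r) is true.
      At s3: Box (p or r) is true.
    So Box Box (p or r) is true at s0.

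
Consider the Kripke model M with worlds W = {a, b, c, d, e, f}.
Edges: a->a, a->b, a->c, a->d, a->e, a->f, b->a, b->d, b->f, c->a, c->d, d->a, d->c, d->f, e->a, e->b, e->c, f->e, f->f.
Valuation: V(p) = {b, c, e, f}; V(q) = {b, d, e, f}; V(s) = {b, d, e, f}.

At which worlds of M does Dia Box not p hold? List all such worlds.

Recall that Box ψ holds at a world iff ψ holds at every accessible world, and Dia ψ holds iff ψ holds at some accessible world.
Let φ = Dia Box not p. Evaluate φ at each world:
  a (successors {a, b, c, d, e, f}): φ is true.
  b (successors {a, d, f}): φ is false.
  c (successors {a, d}): φ is false.
  d (successors {a, c, f}): φ is true.
  e (successors {a, b, c}): φ is true.
  f (successors {e, f}): φ is false.
For instance, at e:
  At e: Dia Box not p requires Box not p at some successor in {a, b, c}.
    Box not p holds at c, so Dia Box not p is true at e.
      At c: Box not p requires not p at every successor {a, d}.
        At a: not p is true.
        At d: not p is true.
      So Box not p is true at c.
Satisfying worlds: {a, d, e}

a, d, e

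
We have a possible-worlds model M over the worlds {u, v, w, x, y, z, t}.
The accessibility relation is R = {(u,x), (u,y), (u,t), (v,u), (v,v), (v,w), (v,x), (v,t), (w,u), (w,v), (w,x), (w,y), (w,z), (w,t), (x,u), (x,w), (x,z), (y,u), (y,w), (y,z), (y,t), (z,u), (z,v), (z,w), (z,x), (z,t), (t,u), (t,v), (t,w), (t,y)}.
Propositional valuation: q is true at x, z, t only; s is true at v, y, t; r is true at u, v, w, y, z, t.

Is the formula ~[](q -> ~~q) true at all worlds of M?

Let φ = ~[](q -> ~~q). Evaluate φ at each world:
  u (successors {x, y, t}): φ is false.
  v (successors {u, v, w, x, t}): φ is false.
  w (successors {u, v, x, y, z, t}): φ is false.
  x (successors {u, w, z}): φ is false.
  y (successors {u, w, z, t}): φ is false.
  z (successors {u, v, w, x, t}): φ is false.
  t (successors {u, v, w, y}): φ is false.
Detail at u (counterexample):
  At u: [](q -> ~~q) is true, so ~[](q -> ~~q) is false.
    At u: [](q -> ~~q) requires q -> ~~q at every successor {x, y, t}.
      At x: q -> ~~q is true.
      At y: q -> ~~q is true.
      At t: q -> ~~q is true.
    So [](q -> ~~q) is true at u.

No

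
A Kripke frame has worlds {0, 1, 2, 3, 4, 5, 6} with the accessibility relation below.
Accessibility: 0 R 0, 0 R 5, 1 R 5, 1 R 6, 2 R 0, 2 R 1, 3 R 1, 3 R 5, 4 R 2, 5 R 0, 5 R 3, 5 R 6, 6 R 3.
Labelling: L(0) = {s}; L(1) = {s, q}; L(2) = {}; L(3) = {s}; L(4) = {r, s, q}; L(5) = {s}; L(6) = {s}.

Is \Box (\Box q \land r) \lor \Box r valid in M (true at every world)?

Let φ = \Box (\Box q \land r) \lor \Box r. Evaluate φ at each world:
  0 (successors {0, 5}): φ is false.
  1 (successors {5, 6}): φ is false.
  2 (successors {0, 1}): φ is false.
  3 (successors {1, 5}): φ is false.
  4 (successors {2}): φ is false.
  5 (successors {0, 3, 6}): φ is false.
  6 (successors {3}): φ is false.
Detail at 0 (counterexample):
  At 0: \Box (\Box q \land r) is false, \Box r is false, so \Box (\Box q \land r) \lor \Box r is false.
    At 0: \Box (\Box q \land r) requires \Box q \land r at every successor {0, 5}.
      \Box q \land r fails at 0, so \Box (\Box q \land r) is false at 0.
    At 0: \Box r requires r at every successor {0, 5}.
      r fails at 0, so \Box r is false at 0.

No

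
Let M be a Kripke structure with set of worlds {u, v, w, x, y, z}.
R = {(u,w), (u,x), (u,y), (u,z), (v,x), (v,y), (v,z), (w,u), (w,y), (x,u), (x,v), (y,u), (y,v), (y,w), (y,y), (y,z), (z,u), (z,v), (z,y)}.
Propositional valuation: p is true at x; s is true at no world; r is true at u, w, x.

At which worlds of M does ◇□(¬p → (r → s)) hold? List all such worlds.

Let φ = ◇□(¬p → (r → s)). Evaluate φ at each world:
  u (successors {w, x, y, z}): φ is false.
  v (successors {x, y, z}): φ is false.
  w (successors {u, y}): φ is false.
  x (successors {u, v}): φ is true.
  y (successors {u, v, w, y, z}): φ is true.
  z (successors {u, v, y}): φ is true.
For instance, at y:
  At y: ◇□(¬p → (r → s)) requires □(¬p → (r → s)) at some successor in {u, v, w, y, z}.
    □(¬p → (r → s)) holds at v, so ◇□(¬p → (r → s)) is true at y.
      At v: □(¬p → (r → s)) requires ¬p → (r → s) at every successor {x, y, z}.
        At x: ¬p → (r → s) is true.
        At y: ¬p → (r → s) is true.
        At z: ¬p → (r → s) is true.
      So □(¬p → (r → s)) is true at v.
Satisfying worlds: {x, y, z}

x, y, z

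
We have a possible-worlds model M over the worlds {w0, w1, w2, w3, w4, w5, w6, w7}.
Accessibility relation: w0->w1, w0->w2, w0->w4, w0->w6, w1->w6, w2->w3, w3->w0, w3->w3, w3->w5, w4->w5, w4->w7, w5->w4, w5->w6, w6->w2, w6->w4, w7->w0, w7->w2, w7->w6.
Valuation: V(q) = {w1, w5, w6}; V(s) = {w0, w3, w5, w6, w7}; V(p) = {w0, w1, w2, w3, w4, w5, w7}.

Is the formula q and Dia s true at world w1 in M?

Yes

At w1: q is true, Dia s is true, so q and Dia s is true.
  At w1: Dia s requires s at some successor in {w6}.
    s holds at w6, so Dia s is true at w1.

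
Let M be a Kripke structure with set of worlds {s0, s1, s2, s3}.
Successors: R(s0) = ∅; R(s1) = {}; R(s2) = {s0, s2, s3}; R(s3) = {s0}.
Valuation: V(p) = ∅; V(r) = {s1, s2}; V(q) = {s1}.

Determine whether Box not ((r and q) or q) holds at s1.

Yes

At s1: no accessible worlds, so Box not ((r and q) or q) holds vacuously.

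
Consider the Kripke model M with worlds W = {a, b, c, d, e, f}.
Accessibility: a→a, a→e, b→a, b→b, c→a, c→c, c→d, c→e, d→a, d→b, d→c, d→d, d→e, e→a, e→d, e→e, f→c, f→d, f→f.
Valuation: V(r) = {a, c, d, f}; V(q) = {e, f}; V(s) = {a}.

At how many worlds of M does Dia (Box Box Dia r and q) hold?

Let φ = Dia (Box Box Dia r and q). Evaluate φ at each world:
  a (successors {a, e}): φ is true.
  b (successors {a, b}): φ is false.
  c (successors {a, c, d, e}): φ is true.
  d (successors {a, b, c, d, e}): φ is true.
  e (successors {a, d, e}): φ is true.
  f (successors {c, d, f}): φ is true.
For instance, at b:
  At b: Dia (Box Box Dia r and q) requires Box Box Dia r and q at some successor in {a, b}.
    At a: Box Box Dia r and q is false.
    At b: Box Box Dia r and q is false.
  So Dia (Box Box Dia r and q) is false at b.
Satisfying worlds: {a, c, d, e, f}

5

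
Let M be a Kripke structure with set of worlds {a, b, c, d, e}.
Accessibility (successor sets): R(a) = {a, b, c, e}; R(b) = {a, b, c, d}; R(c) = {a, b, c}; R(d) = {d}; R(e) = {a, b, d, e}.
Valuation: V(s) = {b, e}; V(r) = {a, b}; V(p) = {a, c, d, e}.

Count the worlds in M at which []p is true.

1

Recall that []ψ holds at a world iff ψ holds at every accessible world, and <>ψ holds iff ψ holds at some accessible world.
Let φ = []p. Evaluate φ at each world:
  a (successors {a, b, c, e}): φ is false.
  b (successors {a, b, c, d}): φ is false.
  c (successors {a, b, c}): φ is false.
  d (successors {d}): φ is true.
  e (successors {a, b, d, e}): φ is false.
For instance, at a:
  At a: []p requires p at every successor {a, b, c, e}.
    p fails at b, so []p is false at a.
Satisfying worlds: {d}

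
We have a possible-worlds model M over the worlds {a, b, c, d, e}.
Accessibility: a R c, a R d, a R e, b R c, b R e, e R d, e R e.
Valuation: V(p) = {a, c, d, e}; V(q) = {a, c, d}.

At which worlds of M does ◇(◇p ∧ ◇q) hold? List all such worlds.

Let φ = ◇(◇p ∧ ◇q). Evaluate φ at each world:
  a (successors {c, d, e}): φ is true.
  b (successors {c, e}): φ is true.
  c (successors ∅): φ is false.
  d (successors ∅): φ is false.
  e (successors {d, e}): φ is true.
For instance, at a:
  At a: ◇(◇p ∧ ◇q) requires ◇p ∧ ◇q at some successor in {c, d, e}.
    ◇p ∧ ◇q holds at e, so ◇(◇p ∧ ◇q) is true at a.
      At e: ◇p is true, ◇q is true, so ◇p ∧ ◇q is true.
Satisfying worlds: {a, b, e}

a, b, e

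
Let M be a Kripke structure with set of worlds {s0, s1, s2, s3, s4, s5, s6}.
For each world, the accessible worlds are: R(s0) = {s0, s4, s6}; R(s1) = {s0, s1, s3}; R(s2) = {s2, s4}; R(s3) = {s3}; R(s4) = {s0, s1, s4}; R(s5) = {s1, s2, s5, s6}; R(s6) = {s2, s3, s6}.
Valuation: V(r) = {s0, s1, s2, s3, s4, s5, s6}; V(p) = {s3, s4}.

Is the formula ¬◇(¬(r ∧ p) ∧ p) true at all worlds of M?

Recall that ◇ψ holds at a world iff ψ holds at some accessible world.
Let φ = ¬◇(¬(r ∧ p) ∧ p). Evaluate φ at each world:
  s0 (successors {s0, s4, s6}): φ is true.
  s1 (successors {s0, s1, s3}): φ is true.
  s2 (successors {s2, s4}): φ is true.
  s3 (successors {s3}): φ is true.
  s4 (successors {s0, s1, s4}): φ is true.
  s5 (successors {s1, s2, s5, s6}): φ is true.
  s6 (successors {s2, s3, s6}): φ is true.
For instance, at s3:
  At s3: ◇(¬(r ∧ p) ∧ p) is false, so ¬◇(¬(r ∧ p) ∧ p) is true.
    At s3: ◇(¬(r ∧ p) ∧ p) requires ¬(r ∧ p) ∧ p at some successor in {s3}.
      At s3: ¬(r ∧ p) ∧ p is false.
    So ◇(¬(r ∧ p) ∧ p) is false at s3.

Yes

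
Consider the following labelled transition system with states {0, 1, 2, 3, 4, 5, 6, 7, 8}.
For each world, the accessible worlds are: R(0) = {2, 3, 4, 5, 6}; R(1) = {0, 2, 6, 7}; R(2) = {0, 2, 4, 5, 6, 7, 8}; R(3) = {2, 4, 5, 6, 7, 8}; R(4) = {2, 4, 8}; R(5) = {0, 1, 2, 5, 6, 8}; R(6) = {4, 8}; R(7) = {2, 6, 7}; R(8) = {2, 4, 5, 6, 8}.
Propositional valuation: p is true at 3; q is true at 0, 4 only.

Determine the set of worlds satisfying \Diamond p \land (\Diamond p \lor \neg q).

0

Let φ = \Diamond p \land (\Diamond p \lor \neg q). Evaluate φ at each world:
  0 (successors {2, 3, 4, 5, 6}): φ is true.
  1 (successors {0, 2, 6, 7}): φ is false.
  2 (successors {0, 2, 4, 5, 6, 7, 8}): φ is false.
  3 (successors {2, 4, 5, 6, 7, 8}): φ is false.
  4 (successors {2, 4, 8}): φ is false.
  5 (successors {0, 1, 2, 5, 6, 8}): φ is false.
  6 (successors {4, 8}): φ is false.
  7 (successors {2, 6, 7}): φ is false.
  8 (successors {2, 4, 5, 6, 8}): φ is false.
For instance, at 2:
  At 2: \Diamond p is false, \Diamond p \lor \neg q is true, so \Diamond p \land (\Diamond p \lor \neg q) is false.
    At 2: \Diamond p requires p at some successor in {0, 2, 4, 5, 6, 7, 8}.
      At 0: p is false.
      At 2: p is false.
      At 4: p is false.
      At 5: p is false.
      At 6: p is false.
      At 7: p is false.
      At 8: p is false.
    So \Diamond p is false at 2.
    At 2: \Diamond p is false, \neg q is true, so \Diamond p \lor \neg q is true.
      At 2: \Diamond p requires p at some successor in {0, 2, 4, 5, 6, 7, 8}.
        At 0: p is false.
        At 2: p is false.
        At 4: p is false.
        At 5: p is false.
        At 6: p is false.
        At 7: p is false.
        At 8: p is false.
      So \Diamond p is false at 2.
Satisfying worlds: {0}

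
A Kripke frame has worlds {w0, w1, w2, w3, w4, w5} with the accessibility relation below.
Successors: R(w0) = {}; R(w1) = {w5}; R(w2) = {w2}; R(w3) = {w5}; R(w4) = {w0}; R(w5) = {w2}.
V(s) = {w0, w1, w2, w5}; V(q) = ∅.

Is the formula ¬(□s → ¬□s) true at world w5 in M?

Yes

At w5: □s → ¬□s is false, so ¬(□s → ¬□s) is true.
  At w5: □s is true, ¬□s is false, so □s → ¬□s is false.
    At w5: □s requires s at every successor {w2}.
      At w2: s is true.
    So □s is true at w5.
    At w5: □s is true, so ¬□s is false.
      At w5: □s requires s at every successor {w2}.
        At w2: s is true.
      So □s is true at w5.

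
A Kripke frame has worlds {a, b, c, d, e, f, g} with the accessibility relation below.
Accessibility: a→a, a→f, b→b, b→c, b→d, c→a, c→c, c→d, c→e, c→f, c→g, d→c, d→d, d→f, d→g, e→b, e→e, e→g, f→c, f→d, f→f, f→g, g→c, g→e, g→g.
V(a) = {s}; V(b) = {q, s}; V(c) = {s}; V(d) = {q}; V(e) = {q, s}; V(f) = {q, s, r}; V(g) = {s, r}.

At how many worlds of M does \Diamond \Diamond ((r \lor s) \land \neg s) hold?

0

Recall that \Diamond ψ holds at a world iff ψ holds at some accessible world.
Let φ = \Diamond \Diamond ((r \lor s) \land \neg s). Evaluate φ at each world:
  a (successors {a, f}): φ is false.
  b (successors {b, c, d}): φ is false.
  c (successors {a, c, d, e, f, g}): φ is false.
  d (successors {c, d, f, g}): φ is false.
  e (successors {b, e, g}): φ is false.
  f (successors {c, d, f, g}): φ is false.
  g (successors {c, e, g}): φ is false.
For instance, at c:
  At c: \Diamond \Diamond ((r \lor s) \land \neg s) requires \Diamond ((r \lor s) \land \neg s) at some successor in {a, c, d, e, f, g}.
    At a: \Diamond ((r \lor s) \land \neg s) is false.
    At c: \Diamond ((r \lor s) \land \neg s) is false.
    At d: \Diamond ((r \lor s) \land \neg s) is false.
    At e: \Diamond ((r \lor s) \land \neg s) is false.
    At f: \Diamond ((r \lor s) \land \neg s) is false.
    At g: \Diamond ((r \lor s) \land \neg s) is false.
  So \Diamond \Diamond ((r \lor s) \land \neg s) is false at c.
Satisfying worlds: none.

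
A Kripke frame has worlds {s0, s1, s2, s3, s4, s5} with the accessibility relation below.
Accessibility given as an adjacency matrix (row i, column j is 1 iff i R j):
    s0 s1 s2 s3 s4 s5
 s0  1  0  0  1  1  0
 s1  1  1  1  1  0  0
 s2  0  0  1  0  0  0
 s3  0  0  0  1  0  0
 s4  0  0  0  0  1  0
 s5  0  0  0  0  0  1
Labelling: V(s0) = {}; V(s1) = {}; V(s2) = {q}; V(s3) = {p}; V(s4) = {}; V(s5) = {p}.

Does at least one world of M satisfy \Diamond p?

Yes

Recall that \Diamond ψ holds at a world iff ψ holds at some accessible world.
Let φ = \Diamond p. Evaluate φ at each world:
  s0 (successors {s0, s3, s4}): φ is true.
  s1 (successors {s0, s1, s2, s3}): φ is true.
  s2 (successors {s2}): φ is false.
  s3 (successors {s3}): φ is true.
  s4 (successors {s4}): φ is false.
  s5 (successors {s5}): φ is true.
Detail at s0 (witness):
  At s0: \Diamond p requires p at some successor in {s0, s3, s4}.
    p holds at s3, so \Diamond p is true at s0.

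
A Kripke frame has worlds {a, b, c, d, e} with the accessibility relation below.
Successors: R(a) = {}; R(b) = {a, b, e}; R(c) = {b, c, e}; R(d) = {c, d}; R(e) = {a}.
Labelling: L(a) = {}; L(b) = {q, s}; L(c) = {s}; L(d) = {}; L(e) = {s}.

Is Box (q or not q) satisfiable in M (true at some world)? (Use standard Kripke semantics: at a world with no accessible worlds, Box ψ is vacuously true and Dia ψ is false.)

Let φ = Box (q or not q). Evaluate φ at each world:
  a (successors ∅): φ is true.
  b (successors {a, b, e}): φ is true.
  c (successors {b, c, e}): φ is true.
  d (successors {c, d}): φ is true.
  e (successors {a}): φ is true.
Detail at a (witness):
  At a: no accessible worlds, so Box (q or not q) holds vacuously.

Yes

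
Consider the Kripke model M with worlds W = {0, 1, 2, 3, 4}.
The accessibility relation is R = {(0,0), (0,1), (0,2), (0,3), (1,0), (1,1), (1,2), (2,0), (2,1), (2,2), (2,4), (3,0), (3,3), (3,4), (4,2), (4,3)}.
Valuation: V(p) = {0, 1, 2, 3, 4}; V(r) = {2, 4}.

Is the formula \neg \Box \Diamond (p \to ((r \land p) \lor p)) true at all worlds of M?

No

Recall that \Box ψ holds at a world iff ψ holds at every accessible world, and \Diamond ψ holds iff ψ holds at some accessible world.
Let φ = \neg \Box \Diamond (p \to ((r \land p) \lor p)). Evaluate φ at each world:
  0 (successors {0, 1, 2, 3}): φ is false.
  1 (successors {0, 1, 2}): φ is false.
  2 (successors {0, 1, 2, 4}): φ is false.
  3 (successors {0, 3, 4}): φ is false.
  4 (successors {2, 3}): φ is false.
Detail at 0 (counterexample):
  At 0: \Box \Diamond (p \to ((r \land p) \lor p)) is true, so \neg \Box \Diamond (p \to ((r \land p) \lor p)) is false.
    At 0: \Box \Diamond (p \to ((r \land p) \lor p)) requires \Diamond (p \to ((r \land p) \lor p)) at every successor {0, 1, 2, 3}.
      At 0: \Diamond (p \to ((r \land p) \lor p)) is true.
      At 1: \Diamond (p \to ((r \land p) \lor p)) is true.
      At 2: \Diamond (p \to ((r \land p) \lor p)) is true.
      At 3: \Diamond (p \to ((r \land p) \lor p)) is true.
    So \Box \Diamond (p \to ((r \land p) \lor p)) is true at 0.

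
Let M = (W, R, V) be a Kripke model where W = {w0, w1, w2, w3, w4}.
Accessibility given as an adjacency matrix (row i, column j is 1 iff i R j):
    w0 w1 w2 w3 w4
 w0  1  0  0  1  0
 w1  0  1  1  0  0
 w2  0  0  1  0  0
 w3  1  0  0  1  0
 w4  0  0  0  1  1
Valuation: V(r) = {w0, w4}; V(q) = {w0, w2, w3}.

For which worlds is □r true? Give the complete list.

none

Recall that □ψ holds at a world iff ψ holds at every accessible world, and ◇ψ holds iff ψ holds at some accessible world.
Let φ = □r. Evaluate φ at each world:
  w0 (successors {w0, w3}): φ is false.
  w1 (successors {w1, w2}): φ is false.
  w2 (successors {w2}): φ is false.
  w3 (successors {w0, w3}): φ is false.
  w4 (successors {w3, w4}): φ is false.
For instance, at w3:
  At w3: □r requires r at every successor {w0, w3}.
    r fails at w3, so □r is false at w3.
Satisfying worlds: none.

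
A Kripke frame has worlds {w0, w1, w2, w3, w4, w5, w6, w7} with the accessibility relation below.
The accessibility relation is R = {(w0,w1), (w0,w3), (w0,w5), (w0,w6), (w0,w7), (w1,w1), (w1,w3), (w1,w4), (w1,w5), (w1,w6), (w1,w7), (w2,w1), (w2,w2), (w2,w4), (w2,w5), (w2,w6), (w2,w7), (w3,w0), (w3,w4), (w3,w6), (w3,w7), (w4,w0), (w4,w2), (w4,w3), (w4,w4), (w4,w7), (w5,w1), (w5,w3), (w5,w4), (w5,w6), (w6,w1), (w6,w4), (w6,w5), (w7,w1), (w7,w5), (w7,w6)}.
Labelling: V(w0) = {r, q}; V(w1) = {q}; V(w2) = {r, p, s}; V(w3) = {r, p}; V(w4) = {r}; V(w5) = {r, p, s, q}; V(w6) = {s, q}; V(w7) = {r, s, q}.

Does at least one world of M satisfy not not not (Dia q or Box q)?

Recall that Box ψ holds at a world iff ψ holds at every accessible world, and Dia ψ holds iff ψ holds at some accessible world.
Let φ = not not not (Dia q or Box q). Evaluate φ at each world:
  w0 (successors {w1, w3, w5, w6, w7}): φ is false.
  w1 (successors {w1, w3, w4, w5, w6, w7}): φ is false.
  w2 (successors {w1, w2, w4, w5, w6, w7}): φ is false.
  w3 (successors {w0, w4, w6, w7}): φ is false.
  w4 (successors {w0, w2, w3, w4, w7}): φ is false.
  w5 (successors {w1, w3, w4, w6}): φ is false.
  w6 (successors {w1, w4, w5}): φ is false.
  w7 (successors {w1, w5, w6}): φ is false.
For instance, at w7:
  At w7: not not (Dia q or Box q) is true, so not not not (Dia q or Box q) is false.
    At w7: not (Dia q or Box q) is false, so not not (Dia q or Box q) is true.
      At w7: Dia q or Box q is true, so not (Dia q or Box q) is false.

No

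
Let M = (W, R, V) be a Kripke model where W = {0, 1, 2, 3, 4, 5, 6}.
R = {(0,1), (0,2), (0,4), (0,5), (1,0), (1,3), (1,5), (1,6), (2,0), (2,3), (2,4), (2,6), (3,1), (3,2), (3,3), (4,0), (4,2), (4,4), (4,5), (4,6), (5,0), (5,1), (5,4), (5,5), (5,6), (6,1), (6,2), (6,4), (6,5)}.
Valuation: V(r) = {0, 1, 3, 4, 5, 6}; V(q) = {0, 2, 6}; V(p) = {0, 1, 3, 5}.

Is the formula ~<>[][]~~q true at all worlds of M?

Let φ = ~<>[][]~~q. Evaluate φ at each world:
  0 (successors {1, 2, 4, 5}): φ is true.
  1 (successors {0, 3, 5, 6}): φ is true.
  2 (successors {0, 3, 4, 6}): φ is true.
  3 (successors {1, 2, 3}): φ is true.
  4 (successors {0, 2, 4, 5, 6}): φ is true.
  5 (successors {0, 1, 4, 5, 6}): φ is true.
  6 (successors {1, 2, 4, 5}): φ is true.
For instance, at 3:
  At 3: <>[][]~~q is false, so ~<>[][]~~q is true.
    At 3: <>[][]~~q requires [][]~~q at some successor in {1, 2, 3}.
      At 1: [][]~~q is false.
      At 2: [][]~~q is false.
      At 3: [][]~~q is false.
    So <>[][]~~q is false at 3.

Yes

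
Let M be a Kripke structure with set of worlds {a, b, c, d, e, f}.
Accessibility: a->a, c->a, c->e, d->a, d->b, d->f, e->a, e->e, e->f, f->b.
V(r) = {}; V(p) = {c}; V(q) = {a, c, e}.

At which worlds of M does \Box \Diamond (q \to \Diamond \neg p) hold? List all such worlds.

a, b, c, e

Recall that \Box ψ holds at a world iff ψ holds at every accessible world, and \Diamond ψ holds iff ψ holds at some accessible world.
Let φ = \Box \Diamond (q \to \Diamond \neg p). Evaluate φ at each world:
  a (successors {a}): φ is true.
  b (successors ∅): φ is true.
  c (successors {a, e}): φ is true.
  d (successors {a, b, f}): φ is false.
  e (successors {a, e, f}): φ is true.
  f (successors {b}): φ is false.
For instance, at a:
  At a: \Box \Diamond (q \to \Diamond \neg p) requires \Diamond (q \to \Diamond \neg p) at every successor {a}.
      At a: \Diamond (q \to \Diamond \neg p) requires q \to \Diamond \neg p at some successor in {a}.
        q \to \Diamond \neg p holds at a, so \Diamond (q \to \Diamond \neg p) is true at a.
  So \Box \Diamond (q \to \Diamond \neg p) is true at a.
Satisfying worlds: {a, b, c, e}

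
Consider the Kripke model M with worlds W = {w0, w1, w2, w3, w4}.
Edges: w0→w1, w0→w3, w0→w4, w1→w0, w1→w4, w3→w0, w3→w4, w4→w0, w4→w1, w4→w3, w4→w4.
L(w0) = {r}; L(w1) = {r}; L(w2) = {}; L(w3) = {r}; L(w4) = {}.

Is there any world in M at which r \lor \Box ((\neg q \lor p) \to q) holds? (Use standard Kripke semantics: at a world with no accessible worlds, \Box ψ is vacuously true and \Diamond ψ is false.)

Yes

Let φ = r \lor \Box ((\neg q \lor p) \to q). Evaluate φ at each world:
  w0 (successors {w1, w3, w4}): φ is true.
  w1 (successors {w0, w4}): φ is true.
  w2 (successors ∅): φ is true.
  w3 (successors {w0, w4}): φ is true.
  w4 (successors {w0, w1, w3, w4}): φ is false.
Detail at w0 (witness):
  At w0: r is true, \Box ((\neg q \lor p) \to q) is false, so r \lor \Box ((\neg q \lor p) \to q) is true.
    At w0: \Box ((\neg q \lor p) \to q) requires (\neg q \lor p) \to q at every successor {w1, w3, w4}.
      (\neg q \lor p) \to q fails at w1, so \Box ((\neg q \lor p) \to q) is false at w0.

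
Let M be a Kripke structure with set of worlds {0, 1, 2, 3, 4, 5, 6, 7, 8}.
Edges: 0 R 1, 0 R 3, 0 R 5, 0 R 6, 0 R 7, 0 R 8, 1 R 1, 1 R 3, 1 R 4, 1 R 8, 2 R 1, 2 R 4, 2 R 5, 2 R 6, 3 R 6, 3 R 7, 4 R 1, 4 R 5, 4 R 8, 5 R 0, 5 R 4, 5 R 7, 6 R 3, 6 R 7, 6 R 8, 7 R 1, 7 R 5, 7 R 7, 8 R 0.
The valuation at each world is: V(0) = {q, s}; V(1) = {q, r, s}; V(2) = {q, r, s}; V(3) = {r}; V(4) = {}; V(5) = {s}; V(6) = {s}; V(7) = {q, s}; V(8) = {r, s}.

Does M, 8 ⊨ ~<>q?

No

At 8: <>q is true, so ~<>q is false.
  At 8: <>q requires q at some successor in {0}.
    q holds at 0, so <>q is true at 8.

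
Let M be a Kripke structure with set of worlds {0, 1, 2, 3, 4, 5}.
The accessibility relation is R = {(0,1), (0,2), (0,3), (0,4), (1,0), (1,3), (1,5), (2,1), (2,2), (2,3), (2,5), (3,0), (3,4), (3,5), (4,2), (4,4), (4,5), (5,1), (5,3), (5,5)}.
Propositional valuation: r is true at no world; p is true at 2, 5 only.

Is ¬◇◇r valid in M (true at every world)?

Yes

Recall that ◇ψ holds at a world iff ψ holds at some accessible world.
Let φ = ¬◇◇r. Evaluate φ at each world:
  0 (successors {1, 2, 3, 4}): φ is true.
  1 (successors {0, 3, 5}): φ is true.
  2 (successors {1, 2, 3, 5}): φ is true.
  3 (successors {0, 4, 5}): φ is true.
  4 (successors {2, 4, 5}): φ is true.
  5 (successors {1, 3, 5}): φ is true.
For instance, at 5:
  At 5: ◇◇r is false, so ¬◇◇r is true.
    At 5: ◇◇r requires ◇r at some successor in {1, 3, 5}.
      At 1: ◇r is false.
      At 3: ◇r is false.
      At 5: ◇r is false.
    So ◇◇r is false at 5.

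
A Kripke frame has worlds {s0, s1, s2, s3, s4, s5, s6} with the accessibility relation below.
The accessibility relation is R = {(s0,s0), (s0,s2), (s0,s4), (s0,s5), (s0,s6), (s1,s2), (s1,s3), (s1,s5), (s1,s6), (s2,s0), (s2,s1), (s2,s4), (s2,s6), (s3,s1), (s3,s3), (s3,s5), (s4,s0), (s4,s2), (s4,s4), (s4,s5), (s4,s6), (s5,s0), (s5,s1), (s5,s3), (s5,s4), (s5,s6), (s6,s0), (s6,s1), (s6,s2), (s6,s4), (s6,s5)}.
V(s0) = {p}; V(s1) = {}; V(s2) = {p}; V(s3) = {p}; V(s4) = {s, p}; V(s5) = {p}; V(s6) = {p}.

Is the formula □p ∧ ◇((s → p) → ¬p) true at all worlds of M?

Let φ = □p ∧ ◇((s → p) → ¬p). Evaluate φ at each world:
  s0 (successors {s0, s2, s4, s5, s6}): φ is false.
  s1 (successors {s2, s3, s5, s6}): φ is false.
  s2 (successors {s0, s1, s4, s6}): φ is false.
  s3 (successors {s1, s3, s5}): φ is false.
  s4 (successors {s0, s2, s4, s5, s6}): φ is false.
  s5 (successors {s0, s1, s3, s4, s6}): φ is false.
  s6 (successors {s0, s1, s2, s4, s5}): φ is false.
Detail at s0 (counterexample):
  At s0: □p is true, ◇((s → p) → ¬p) is false, so □p ∧ ◇((s → p) → ¬p) is false.
    At s0: □p requires p at every successor {s0, s2, s4, s5, s6}.
      At s0: p is true.
      At s2: p is true.
      At s4: p is true.
      At s5: p is true.
      At s6: p is true.
    So □p is true at s0.
    At s0: ◇((s → p) → ¬p) requires (s → p) → ¬p at some successor in {s0, s2, s4, s5, s6}.
      At s0: (s → p) → ¬p is false.
      At s2: (s → p) → ¬p is false.
      At s4: (s → p) → ¬p is false.
      At s5: (s → p) → ¬p is false.
      At s6: (s → p) → ¬p is false.
    So ◇((s → p) → ¬p) is false at s0.

No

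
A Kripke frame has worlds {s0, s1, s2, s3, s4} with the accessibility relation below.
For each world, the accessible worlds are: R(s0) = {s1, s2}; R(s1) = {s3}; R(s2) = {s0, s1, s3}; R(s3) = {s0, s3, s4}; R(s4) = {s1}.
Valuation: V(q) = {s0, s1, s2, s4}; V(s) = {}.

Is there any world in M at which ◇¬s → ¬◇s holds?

Yes

Recall that ◇ψ holds at a world iff ψ holds at some accessible world.
Let φ = ◇¬s → ¬◇s. Evaluate φ at each world:
  s0 (successors {s1, s2}): φ is true.
  s1 (successors {s3}): φ is true.
  s2 (successors {s0, s1, s3}): φ is true.
  s3 (successors {s0, s3, s4}): φ is true.
  s4 (successors {s1}): φ is true.
Detail at s0 (witness):
  At s0: ◇¬s is true, ¬◇s is true, so ◇¬s → ¬◇s is true.
    At s0: ◇¬s requires ¬s at some successor in {s1, s2}.
      ¬s holds at s1, so ◇¬s is true at s0.
    At s0: ◇s is false, so ¬◇s is true.
      At s0: ◇s requires s at some successor in {s1, s2}.
        At s1: s is false.
        At s2: s is false.
      So ◇s is false at s0.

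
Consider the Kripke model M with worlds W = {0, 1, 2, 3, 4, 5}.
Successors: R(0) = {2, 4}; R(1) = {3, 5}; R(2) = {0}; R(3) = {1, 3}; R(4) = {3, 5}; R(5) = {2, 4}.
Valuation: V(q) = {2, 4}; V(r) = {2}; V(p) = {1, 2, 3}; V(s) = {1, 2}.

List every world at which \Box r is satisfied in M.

none

Let φ = \Box r. Evaluate φ at each world:
  0 (successors {2, 4}): φ is false.
  1 (successors {3, 5}): φ is false.
  2 (successors {0}): φ is false.
  3 (successors {1, 3}): φ is false.
  4 (successors {3, 5}): φ is false.
  5 (successors {2, 4}): φ is false.
For instance, at 0:
  At 0: \Box r requires r at every successor {2, 4}.
    r fails at 4, so \Box r is false at 0.
Satisfying worlds: none.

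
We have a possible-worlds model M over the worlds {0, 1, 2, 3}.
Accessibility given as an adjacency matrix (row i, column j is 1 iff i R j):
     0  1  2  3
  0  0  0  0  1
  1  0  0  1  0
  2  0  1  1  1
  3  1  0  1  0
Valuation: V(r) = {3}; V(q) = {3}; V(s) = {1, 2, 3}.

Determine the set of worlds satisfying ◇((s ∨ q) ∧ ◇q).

1, 2, 3

Let φ = ◇((s ∨ q) ∧ ◇q). Evaluate φ at each world:
  0 (successors {3}): φ is false.
  1 (successors {2}): φ is true.
  2 (successors {1, 2, 3}): φ is true.
  3 (successors {0, 2}): φ is true.
For instance, at 0:
  At 0: ◇((s ∨ q) ∧ ◇q) requires (s ∨ q) ∧ ◇q at some successor in {3}.
    At 3: (s ∨ q) ∧ ◇q is false.
  So ◇((s ∨ q) ∧ ◇q) is false at 0.
Satisfying worlds: {1, 2, 3}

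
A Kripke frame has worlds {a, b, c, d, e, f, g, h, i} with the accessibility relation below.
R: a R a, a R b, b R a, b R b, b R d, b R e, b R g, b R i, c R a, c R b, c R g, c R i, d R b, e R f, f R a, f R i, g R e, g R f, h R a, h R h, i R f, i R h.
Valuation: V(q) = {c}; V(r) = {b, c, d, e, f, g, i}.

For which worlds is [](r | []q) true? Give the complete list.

Let φ = [](r | []q). Evaluate φ at each world:
  a (successors {a, b}): φ is false.
  b (successors {a, b, d, e, g, i}): φ is false.
  c (successors {a, b, g, i}): φ is false.
  d (successors {b}): φ is true.
  e (successors {f}): φ is true.
  f (successors {a, i}): φ is false.
  g (successors {e, f}): φ is true.
  h (successors {a, h}): φ is false.
  i (successors {f, h}): φ is false.
For instance, at h:
  At h: [](r | []q) requires r | []q at every successor {a, h}.
    r | []q fails at a, so [](r | []q) is false at h.
      At a: r is false, []q is false, so r | []q is false.
Satisfying worlds: {d, e, g}

d, e, g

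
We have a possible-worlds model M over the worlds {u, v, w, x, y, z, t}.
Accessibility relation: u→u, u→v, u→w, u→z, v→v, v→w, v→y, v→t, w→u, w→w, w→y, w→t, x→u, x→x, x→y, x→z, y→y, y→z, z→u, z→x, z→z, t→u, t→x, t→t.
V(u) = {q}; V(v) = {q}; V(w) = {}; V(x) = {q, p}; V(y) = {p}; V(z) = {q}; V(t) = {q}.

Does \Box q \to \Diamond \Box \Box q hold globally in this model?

No

Let φ = \Box q \to \Diamond \Box \Box q. Evaluate φ at each world:
  u (successors {u, v, w, z}): φ is true.
  v (successors {v, w, y, t}): φ is true.
  w (successors {u, w, y, t}): φ is true.
  x (successors {u, x, y, z}): φ is true.
  y (successors {y, z}): φ is true.
  z (successors {u, x, z}): φ is false.
  t (successors {u, x, t}): φ is false.
Detail at z (counterexample):
  At z: \Box q is true, \Diamond \Box \Box q is false, so \Box q \to \Diamond \Box \Box q is false.
    At z: \Box q requires q at every successor {u, x, z}.
      At u: q is true.
      At x: q is true.
      At z: q is true.
    So \Box q is true at z.
    At z: \Diamond \Box \Box q requires \Box \Box q at some successor in {u, x, z}.
      At u: \Box \Box q is false.
      At x: \Box \Box q is false.
      At z: \Box \Box q is false.
    So \Diamond \Box \Box q is false at z.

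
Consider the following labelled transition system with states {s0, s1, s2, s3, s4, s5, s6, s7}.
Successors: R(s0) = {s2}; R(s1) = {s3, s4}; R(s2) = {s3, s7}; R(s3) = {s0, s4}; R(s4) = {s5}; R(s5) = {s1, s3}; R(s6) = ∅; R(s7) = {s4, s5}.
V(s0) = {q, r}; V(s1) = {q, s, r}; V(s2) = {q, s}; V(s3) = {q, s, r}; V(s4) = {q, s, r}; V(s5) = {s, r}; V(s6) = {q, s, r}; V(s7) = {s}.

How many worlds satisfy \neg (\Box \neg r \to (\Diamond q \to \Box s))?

Let φ = \neg (\Box \neg r \to (\Diamond q \to \Box s)). Evaluate φ at each world:
  s0 (successors {s2}): φ is false.
  s1 (successors {s3, s4}): φ is false.
  s2 (successors {s3, s7}): φ is false.
  s3 (successors {s0, s4}): φ is false.
  s4 (successors {s5}): φ is false.
  s5 (successors {s1, s3}): φ is false.
  s6 (successors ∅): φ is false.
  s7 (successors {s4, s5}): φ is false.
For instance, at s7:
  At s7: \Box \neg r \to (\Diamond q \to \Box s) is true, so \neg (\Box \neg r \to (\Diamond q \to \Box s)) is false.
    At s7: \Box \neg r is false, \Diamond q \to \Box s is true, so \Box \neg r \to (\Diamond q \to \Box s) is true.
      At s7: \Box \neg r requires \neg r at every successor {s4, s5}.
        \neg r fails at s4, so \Box \neg r is false at s7.
      At s7: \Diamond q is true, \Box s is true, so \Diamond q \to \Box s is true.
Satisfying worlds: none.

0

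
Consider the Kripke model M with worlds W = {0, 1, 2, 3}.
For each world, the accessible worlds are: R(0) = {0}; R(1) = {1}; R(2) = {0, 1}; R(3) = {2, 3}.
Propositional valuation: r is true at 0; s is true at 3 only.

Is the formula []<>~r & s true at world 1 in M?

No

Recall that []ψ holds at a world iff ψ holds at every accessible world, and <>ψ holds iff ψ holds at some accessible world.
At 1: []<>~r is true, s is false, so []<>~r & s is false.
  At 1: []<>~r requires <>~r at every successor {1}.
      At 1: <>~r requires ~r at some successor in {1}.
        ~r holds at 1, so <>~r is true at 1.
  So []<>~r is true at 1.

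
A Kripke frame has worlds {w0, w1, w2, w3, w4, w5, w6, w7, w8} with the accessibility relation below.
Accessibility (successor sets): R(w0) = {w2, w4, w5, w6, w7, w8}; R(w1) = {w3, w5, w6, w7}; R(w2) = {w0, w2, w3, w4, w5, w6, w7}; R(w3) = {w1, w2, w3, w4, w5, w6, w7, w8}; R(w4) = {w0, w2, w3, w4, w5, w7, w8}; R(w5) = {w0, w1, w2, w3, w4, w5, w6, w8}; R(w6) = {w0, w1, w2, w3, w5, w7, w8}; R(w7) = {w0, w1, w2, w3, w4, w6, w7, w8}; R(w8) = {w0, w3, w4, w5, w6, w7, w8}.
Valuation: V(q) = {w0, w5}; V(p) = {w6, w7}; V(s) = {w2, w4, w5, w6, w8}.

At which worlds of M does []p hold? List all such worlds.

Let φ = []p. Evaluate φ at each world:
  w0 (successors {w2, w4, w5, w6, w7, w8}): φ is false.
  w1 (successors {w3, w5, w6, w7}): φ is false.
  w2 (successors {w0, w2, w3, w4, w5, w6, w7}): φ is false.
  w3 (successors {w1, w2, w3, w4, w5, w6, w7, w8}): φ is false.
  w4 (successors {w0, w2, w3, w4, w5, w7, w8}): φ is false.
  w5 (successors {w0, w1, w2, w3, w4, w5, w6, w8}): φ is false.
  w6 (successors {w0, w1, w2, w3, w5, w7, w8}): φ is false.
  w7 (successors {w0, w1, w2, w3, w4, w6, w7, w8}): φ is false.
  w8 (successors {w0, w3, w4, w5, w6, w7, w8}): φ is false.
For instance, at w1:
  At w1: []p requires p at every successor {w3, w5, w6, w7}.
    p fails at w3, so []p is false at w1.
Satisfying worlds: none.

none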